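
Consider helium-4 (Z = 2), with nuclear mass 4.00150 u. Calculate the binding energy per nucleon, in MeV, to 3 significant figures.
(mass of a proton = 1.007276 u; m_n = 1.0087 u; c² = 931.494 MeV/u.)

7.09 MeV/nucleon

Z = 2, so N = A − Z = 4 − 2 = 2.
Σm = 2·m_p + 2·m_n = 2.014552 + 2.0174 = 4.031952 u
Mass defect Δm = 4.031952 − 4.00150 = 0.030452 u
E_B = 0.030452 × 931.494 = 28.3659 MeV
BE/A = 28.3659 MeV / 4 = 7.091 MeV/nucleon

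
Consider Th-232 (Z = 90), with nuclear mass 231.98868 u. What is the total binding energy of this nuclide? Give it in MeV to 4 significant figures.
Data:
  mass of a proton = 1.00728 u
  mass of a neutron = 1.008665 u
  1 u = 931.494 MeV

Total constituent mass: 90 × 1.00728 + 142 × 1.008665 = 233.885630 u
Δm = 233.885630 − 231.98868 = 1.896950 u
E_B = 1.896950 × 931.494 = 1767.00 MeV

1767 MeV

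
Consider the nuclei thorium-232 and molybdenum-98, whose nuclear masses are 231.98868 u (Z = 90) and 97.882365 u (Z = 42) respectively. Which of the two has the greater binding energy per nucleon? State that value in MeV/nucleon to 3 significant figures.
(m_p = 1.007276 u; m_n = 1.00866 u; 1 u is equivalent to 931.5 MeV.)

thorium-232: Σm = 90(1.007276) + 142(1.00866) = 233.884560 u; Δm = 1.895880 u; E_B = 1766.0 MeV; E_B/A = 7.612 MeV
molybdenum-98: Σm = 42(1.007276) + 56(1.00866) = 98.790552 u; Δm = 0.908187 u; E_B = 845.98 MeV; E_B/A = 8.632 MeV
molybdenum-98 has the higher binding energy per nucleon, so it is the more tightly bound nucleus.

molybdenum-98; 8.63 MeV/nucleon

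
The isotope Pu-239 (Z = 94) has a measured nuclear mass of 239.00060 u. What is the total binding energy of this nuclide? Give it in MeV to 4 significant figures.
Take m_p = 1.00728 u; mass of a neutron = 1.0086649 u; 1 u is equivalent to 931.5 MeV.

With 94 protons and 145 neutrons (A = 239):
Σm = 94·m_p + 145·m_n = 94.68432 + 146.2564105 = 240.9407305 u
The mass defect is 240.9407305 − 239.00060 = 1.9401305 u.
Converting to energy: 1.9401305 u × 931.5 MeV/u = 1807.23 MeV

1807 MeV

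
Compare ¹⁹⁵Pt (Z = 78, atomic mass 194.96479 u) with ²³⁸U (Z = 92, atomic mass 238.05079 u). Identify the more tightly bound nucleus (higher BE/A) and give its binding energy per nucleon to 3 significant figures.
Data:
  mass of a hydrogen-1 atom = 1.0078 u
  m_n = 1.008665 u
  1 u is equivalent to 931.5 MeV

¹⁹⁵Pt: Σm = 78(1.0078) + 117(1.008665) = 196.622205 u; Δm = 1.657415 u; E_B = 1543.9 MeV; E_B/A = 7.917 MeV
²³⁸U: Σm = 92(1.0078) + 146(1.008665) = 239.982690 u; Δm = 1.931900 u; E_B = 1799.6 MeV; E_B/A = 7.561 MeV
¹⁹⁵Pt has the higher binding energy per nucleon, so it is the more tightly bound nucleus.

¹⁹⁵Pt; 7.92 MeV/nucleon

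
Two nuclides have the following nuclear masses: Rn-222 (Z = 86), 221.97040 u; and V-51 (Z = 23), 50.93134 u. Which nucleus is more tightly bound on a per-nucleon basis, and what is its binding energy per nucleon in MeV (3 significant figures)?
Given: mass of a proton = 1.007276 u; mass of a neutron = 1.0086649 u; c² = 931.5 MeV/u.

V-51; 8.74 MeV/nucleon

Rn-222: Σm = 86(1.007276) + 136(1.0086649) = 223.8041624 u; Δm = 1.8337624 u; E_B = 1708.1 MeV; E_B/A = 7.694 MeV
V-51: Σm = 23(1.007276) + 28(1.0086649) = 51.4099652 u; Δm = 0.4786252 u; E_B = 445.84 MeV; E_B/A = 8.742 MeV
V-51 has the higher binding energy per nucleon, so it is the more tightly bound nucleus.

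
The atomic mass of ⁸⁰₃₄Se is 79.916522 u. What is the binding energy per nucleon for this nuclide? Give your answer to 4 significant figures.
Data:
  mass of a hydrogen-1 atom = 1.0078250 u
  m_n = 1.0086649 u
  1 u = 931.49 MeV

Mass of separated nucleons = 34(1.0078250) + 46(1.0086649) = 34.2660500 + 46.3985854 = 80.6646354 u
Mass defect Δm = 80.6646354 − 79.916522 = 0.7481134 u
E_B = 0.7481134 × 931.49 = 696.860 MeV
Dividing by A = 80 gives 8.711 MeV per nucleon.

8.711 MeV/nucleon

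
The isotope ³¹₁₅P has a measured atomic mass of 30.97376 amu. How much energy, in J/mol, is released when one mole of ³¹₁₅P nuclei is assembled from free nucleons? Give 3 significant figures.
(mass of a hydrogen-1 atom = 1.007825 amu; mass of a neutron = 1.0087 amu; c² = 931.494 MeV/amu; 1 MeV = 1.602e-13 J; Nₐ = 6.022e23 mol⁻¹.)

2.54e+13 J/mol

With 15 protons and 16 neutrons (A = 31):
Σm = 15·m(¹H) + 16·m_n = 15.117375 + 16.1392 = 31.256575 amu
Mass defect Δm = 31.256575 − 30.97376 = 0.282815 amu
Binding energy = Δm·c² = 0.282815 × 931.494 MeV/amu = 263.440 MeV
Per nucleus in joules: 263.440 MeV × 1.602e-13 J/MeV = 4.2203e-11 J
Per mole: 4.2203e-11 J × 6.022e23 mol⁻¹ = 2.5415e+13 J/mol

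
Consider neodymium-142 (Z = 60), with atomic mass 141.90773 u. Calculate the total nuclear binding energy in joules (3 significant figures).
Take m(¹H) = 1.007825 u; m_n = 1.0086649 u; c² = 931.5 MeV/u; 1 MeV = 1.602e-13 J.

1.90e-10 J

Mass of separated nucleons = 60(1.007825) + 82(1.0086649) = 60.469500 + 82.7105218 = 143.1800218 u
Mass defect Δm = 143.1800218 − 141.90773 = 1.2722918 u
Binding energy = Δm·c² = 1.2722918 × 931.5 MeV/u = 1185.14 MeV
In joules: 1185.14 MeV × 1.602e-13 J/MeV = 1.8986e-10 J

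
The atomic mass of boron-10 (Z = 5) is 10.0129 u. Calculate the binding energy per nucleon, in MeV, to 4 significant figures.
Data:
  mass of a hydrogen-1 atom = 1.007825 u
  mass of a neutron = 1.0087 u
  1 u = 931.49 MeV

With 5 protons and 5 neutrons (A = 10):
Mass of separated nucleons = 5(1.007825) + 5(1.0087) = 5.039125 + 5.0435 = 10.082625 u
The mass defect is 10.082625 − 10.0129 = 0.069725 u.
E_B = 0.069725 × 931.49 = 64.9481 MeV
Dividing by A = 10 gives 6.495 MeV per nucleon.

6.495 MeV/nucleon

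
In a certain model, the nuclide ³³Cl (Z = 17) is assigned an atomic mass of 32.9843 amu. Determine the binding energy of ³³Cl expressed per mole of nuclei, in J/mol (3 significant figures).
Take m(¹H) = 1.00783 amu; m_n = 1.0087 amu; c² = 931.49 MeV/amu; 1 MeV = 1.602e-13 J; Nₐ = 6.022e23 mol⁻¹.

2.59e+13 J/mol

With 17 protons and 16 neutrons (A = 33):
Total constituent mass: 17 × 1.00783 + 16 × 1.0087 = 33.27231 amu
Mass defect Δm = 33.27231 − 32.9843 = 0.28801 amu
E_B = 0.28801 × 931.49 = 268.278 MeV
Per nucleus in joules: 268.278 MeV × 1.602e-13 J/MeV = 4.2978e-11 J
Per mole: 4.2978e-11 J × 6.022e23 mol⁻¹ = 2.5881e+13 J/mol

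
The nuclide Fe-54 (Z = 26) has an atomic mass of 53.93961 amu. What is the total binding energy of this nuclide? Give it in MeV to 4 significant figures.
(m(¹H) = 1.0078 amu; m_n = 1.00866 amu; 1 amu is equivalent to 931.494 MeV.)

471.0 MeV

Mass of separated nucleons = 26(1.0078) + 28(1.00866) = 26.2028 + 28.24248 = 54.44528 amu
The mass defect is 54.44528 − 53.93961 = 0.50567 amu.
E_B = 0.50567 × 931.494 = 471.029 MeV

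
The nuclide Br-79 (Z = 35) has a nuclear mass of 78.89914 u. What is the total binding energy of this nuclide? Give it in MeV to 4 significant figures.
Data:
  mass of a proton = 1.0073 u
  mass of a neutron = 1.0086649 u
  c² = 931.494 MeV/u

With 35 protons and 44 neutrons (A = 79):
Mass of separated nucleons = 35(1.0073) + 44(1.0086649) = 35.2555 + 44.3812556 = 79.6367556 u
Mass defect Δm = 79.6367556 − 78.89914 = 0.7376156 u
Binding energy = Δm·c² = 0.7376156 × 931.494 MeV/u = 687.085 MeV

687.1 MeV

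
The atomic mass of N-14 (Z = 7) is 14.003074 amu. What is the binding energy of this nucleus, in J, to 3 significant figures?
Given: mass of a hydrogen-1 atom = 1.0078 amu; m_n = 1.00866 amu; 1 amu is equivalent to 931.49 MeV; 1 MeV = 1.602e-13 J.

1.67e-11 J

Mass of separated nucleons = 7(1.0078) + 7(1.00866) = 7.0546 + 7.06062 = 14.11522 amu
Δm = 14.11522 − 14.003074 = 0.112146 amu
Converting to energy: 0.112146 amu × 931.49 MeV/amu = 104.463 MeV
In joules: 104.463 MeV × 1.602e-13 J/MeV = 1.6735e-11 J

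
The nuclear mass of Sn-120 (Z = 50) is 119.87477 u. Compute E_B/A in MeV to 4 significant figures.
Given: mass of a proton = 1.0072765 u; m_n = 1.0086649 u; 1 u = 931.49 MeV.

Z = 50, so N = A − Z = 120 − 50 = 70.
Mass of separated nucleons = 50(1.0072765) + 70(1.0086649) = 50.3638250 + 70.6065430 = 120.9703680 u
Mass defect Δm = 120.9703680 − 119.87477 = 1.0955980 u
E_B = 1.0955980 × 931.49 = 1020.539 MeV
Per nucleon: 1020.539 / 120 = 8.504 MeV

8.504 MeV/nucleon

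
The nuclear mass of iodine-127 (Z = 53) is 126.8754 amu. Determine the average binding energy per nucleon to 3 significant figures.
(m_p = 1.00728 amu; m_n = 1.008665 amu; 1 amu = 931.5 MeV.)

8.45 MeV/nucleon

Mass of separated nucleons = 53(1.00728) + 74(1.008665) = 53.38584 + 74.641210 = 128.027050 amu
The mass defect is 128.027050 − 126.8754 = 1.151650 amu.
Converting to energy: 1.151650 amu × 931.5 MeV/amu = 1072.76 MeV
Dividing by A = 127 gives 8.447 MeV per nucleon.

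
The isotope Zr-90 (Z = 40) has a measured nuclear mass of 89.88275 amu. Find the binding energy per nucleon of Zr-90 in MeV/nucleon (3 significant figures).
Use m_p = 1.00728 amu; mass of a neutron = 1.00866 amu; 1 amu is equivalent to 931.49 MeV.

8.71 MeV/nucleon

With 40 protons and 50 neutrons (A = 90):
Total constituent mass: 40 × 1.00728 + 50 × 1.00866 = 90.72420 amu
The mass defect is 90.72420 − 89.88275 = 0.84145 amu.
E_B = 0.84145 × 931.49 = 783.802 MeV
Dividing by A = 90 gives 8.709 MeV per nucleon.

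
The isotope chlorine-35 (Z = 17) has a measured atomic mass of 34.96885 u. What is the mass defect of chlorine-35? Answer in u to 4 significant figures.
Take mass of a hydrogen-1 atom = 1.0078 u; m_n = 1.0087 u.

With 17 protons and 18 neutrons (A = 35):
Mass of separated nucleons = 17(1.0078) + 18(1.0087) = 17.1326 + 18.1566 = 35.2892 u
Δm = 35.2892 − 34.96885 = 0.32035 u

0.3204 u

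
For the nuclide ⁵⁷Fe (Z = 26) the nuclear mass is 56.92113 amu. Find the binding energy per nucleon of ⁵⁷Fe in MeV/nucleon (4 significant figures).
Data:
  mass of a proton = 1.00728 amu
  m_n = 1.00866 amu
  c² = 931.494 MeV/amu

Total constituent mass: 26 × 1.00728 + 31 × 1.00866 = 57.45774 amu
The mass defect is 57.45774 − 56.92113 = 0.53661 amu.
Converting to energy: 0.53661 amu × 931.494 MeV/amu = 499.849 MeV
Per nucleon: 499.849 / 57 = 8.769 MeV

8.769 MeV/nucleon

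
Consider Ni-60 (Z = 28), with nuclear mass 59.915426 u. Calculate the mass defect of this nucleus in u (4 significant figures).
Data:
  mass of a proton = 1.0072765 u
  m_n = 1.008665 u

0.5656 u

Mass of separated nucleons = 28(1.0072765) + 32(1.008665) = 28.2037420 + 32.277280 = 60.4810220 u
The mass defect is 60.4810220 − 59.915426 = 0.5655960 u.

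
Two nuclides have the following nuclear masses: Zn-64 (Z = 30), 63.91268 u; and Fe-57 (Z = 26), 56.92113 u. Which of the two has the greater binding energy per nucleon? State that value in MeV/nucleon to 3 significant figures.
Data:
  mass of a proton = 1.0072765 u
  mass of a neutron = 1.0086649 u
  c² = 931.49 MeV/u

Zn-64: Σm = 30(1.0072765) + 34(1.0086649) = 64.5129016 u; Δm = 0.6002216 u; E_B = 559.10 MeV; E_B/A = 8.736 MeV
Fe-57: Σm = 26(1.0072765) + 31(1.0086649) = 57.4578009 u; Δm = 0.5366709 u; E_B = 499.90 MeV; E_B/A = 8.770 MeV
Fe-57 has the higher binding energy per nucleon, so it is the more tightly bound nucleus.

Fe-57; 8.77 MeV/nucleon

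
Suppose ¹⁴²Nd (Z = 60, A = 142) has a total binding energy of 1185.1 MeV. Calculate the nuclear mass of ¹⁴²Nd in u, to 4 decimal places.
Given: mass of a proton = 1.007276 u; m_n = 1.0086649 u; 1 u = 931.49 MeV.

141.8748 u

Mass defect = 1185.1 MeV / (931.49 MeV/u) = 1.272263 u
Constituent mass = 60(1.007276) + 82(1.0086649) = 143.1470818 u
Nuclear mass = 143.1470818 − 1.272263 = 141.8748188 u ≈ 141.8748 u (to 4 decimal places)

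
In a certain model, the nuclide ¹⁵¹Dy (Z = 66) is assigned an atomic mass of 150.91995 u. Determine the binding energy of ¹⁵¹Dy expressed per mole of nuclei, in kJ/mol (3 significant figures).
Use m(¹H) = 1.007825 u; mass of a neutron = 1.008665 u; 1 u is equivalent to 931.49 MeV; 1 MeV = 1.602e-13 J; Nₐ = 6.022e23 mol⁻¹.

Total constituent mass: 66 × 1.007825 + 85 × 1.008665 = 152.252975 u
Δm = 152.252975 − 150.91995 = 1.333025 u
E_B = 1.333025 × 931.49 = 1241.70 MeV
Per nucleus in joules: 1241.70 MeV × 1.602e-13 J/MeV = 1.9892e-10 J
Per mole: 1.9892e-10 J × 6.022e23 mol⁻¹ = 1.1979e+14 J/mol

1.20e+11 kJ/mol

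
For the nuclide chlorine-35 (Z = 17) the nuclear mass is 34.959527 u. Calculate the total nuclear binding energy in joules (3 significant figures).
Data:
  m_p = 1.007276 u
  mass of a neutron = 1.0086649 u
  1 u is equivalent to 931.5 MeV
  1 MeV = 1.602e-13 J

The nucleus contains 17 protons and 35 − 17 = 18 neutrons.
Mass of separated nucleons = 17(1.007276) + 18(1.0086649) = 17.123692 + 18.1559682 = 35.2796602 u
Δm = 35.2796602 − 34.959527 = 0.3201332 u
Binding energy = Δm·c² = 0.3201332 × 931.5 MeV/u = 298.204 MeV
In joules: 298.204 MeV × 1.602e-13 J/MeV = 4.7772e-11 J

4.78e-11 J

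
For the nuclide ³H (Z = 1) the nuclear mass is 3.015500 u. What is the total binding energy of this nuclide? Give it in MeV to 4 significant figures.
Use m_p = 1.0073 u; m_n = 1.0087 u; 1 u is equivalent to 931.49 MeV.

Mass of separated nucleons = 1(1.0073) + 2(1.0087) = 1.0073 + 2.0174 = 3.0247 u
Δm = 3.0247 − 3.015500 = 0.009200 u
Converting to energy: 0.009200 u × 931.49 MeV/u = 8.56971 MeV

8.570 MeV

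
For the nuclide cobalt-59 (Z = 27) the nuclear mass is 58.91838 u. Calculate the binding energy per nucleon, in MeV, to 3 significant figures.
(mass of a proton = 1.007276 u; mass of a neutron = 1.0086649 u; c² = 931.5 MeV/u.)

8.77 MeV/nucleon

The nucleus contains 27 protons and 59 − 27 = 32 neutrons.
Total constituent mass: 27 × 1.007276 + 32 × 1.0086649 = 59.4737288 u
Mass defect Δm = 59.4737288 − 58.91838 = 0.5553488 u
Converting to energy: 0.5553488 u × 931.5 MeV/u = 517.307 MeV
BE/A = 517.307 MeV / 59 = 8.768 MeV/nucleon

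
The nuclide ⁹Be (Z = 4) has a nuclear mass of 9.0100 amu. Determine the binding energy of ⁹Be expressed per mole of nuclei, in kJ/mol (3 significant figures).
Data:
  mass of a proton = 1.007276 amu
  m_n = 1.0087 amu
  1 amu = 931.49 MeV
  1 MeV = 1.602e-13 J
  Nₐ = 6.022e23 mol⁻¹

5.63e+09 kJ/mol

Z = 4, so N = A − Z = 9 − 4 = 5.
Total constituent mass: 4 × 1.007276 + 5 × 1.0087 = 9.072604 amu
Δm = 9.072604 − 9.0100 = 0.062604 amu
Binding energy = Δm·c² = 0.062604 × 931.49 MeV/amu = 58.3150 MeV
Per nucleus in joules: 58.3150 MeV × 1.602e-13 J/MeV = 9.3421e-12 J
Per mole: 9.3421e-12 J × 6.022e23 mol⁻¹ = 5.6258e+12 J/mol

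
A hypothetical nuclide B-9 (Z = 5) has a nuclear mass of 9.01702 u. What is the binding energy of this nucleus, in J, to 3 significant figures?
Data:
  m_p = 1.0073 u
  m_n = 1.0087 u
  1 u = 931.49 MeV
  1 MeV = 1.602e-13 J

Z = 5, so N = A − Z = 9 − 5 = 4.
Σm = 5·m_p + 4·m_n = 5.0365 + 4.0348 = 9.0713 u
Δm = 9.0713 − 9.01702 = 0.05428 u
Binding energy = Δm·c² = 0.05428 × 931.49 MeV/u = 50.5613 MeV
In joules: 50.5613 MeV × 1.602e-13 J/MeV = 8.0999e-12 J

8.10e-12 J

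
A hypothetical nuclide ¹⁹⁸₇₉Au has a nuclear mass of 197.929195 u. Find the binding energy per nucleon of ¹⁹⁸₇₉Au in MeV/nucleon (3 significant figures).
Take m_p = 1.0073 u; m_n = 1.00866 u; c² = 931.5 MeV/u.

With 79 protons and 119 neutrons (A = 198):
Total constituent mass: 79 × 1.0073 + 119 × 1.00866 = 199.60724 u
Mass defect Δm = 199.60724 − 197.929195 = 1.678045 u
Converting to energy: 1.678045 u × 931.5 MeV/u = 1563.10 MeV
BE/A = 1563.10 MeV / 198 = 7.894 MeV/nucleon

7.89 MeV/nucleon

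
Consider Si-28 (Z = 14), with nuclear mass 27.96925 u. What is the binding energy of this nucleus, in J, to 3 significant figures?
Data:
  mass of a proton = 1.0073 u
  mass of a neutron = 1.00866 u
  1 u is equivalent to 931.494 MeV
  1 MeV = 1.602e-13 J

3.79e-11 J

Z = 14, so N = A − Z = 28 − 14 = 14.
Mass of separated nucleons = 14(1.0073) + 14(1.00866) = 14.1022 + 14.12124 = 28.22344 u
The mass defect is 28.22344 − 27.96925 = 0.25419 u.
Binding energy = Δm·c² = 0.25419 × 931.494 MeV/u = 236.776 MeV
In joules: 236.776 MeV × 1.602e-13 J/MeV = 3.7932e-11 J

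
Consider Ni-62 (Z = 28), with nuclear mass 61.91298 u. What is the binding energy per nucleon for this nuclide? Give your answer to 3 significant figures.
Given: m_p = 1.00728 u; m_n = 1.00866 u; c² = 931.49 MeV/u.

The nucleus contains 28 protons and 62 − 28 = 34 neutrons.
Total constituent mass: 28 × 1.00728 + 34 × 1.00866 = 62.49828 u
Mass defect Δm = 62.49828 − 61.91298 = 0.58530 u
Binding energy = Δm·c² = 0.58530 × 931.49 MeV/u = 545.201 MeV
BE/A = 545.201 MeV / 62 = 8.794 MeV/nucleon

8.79 MeV/nucleon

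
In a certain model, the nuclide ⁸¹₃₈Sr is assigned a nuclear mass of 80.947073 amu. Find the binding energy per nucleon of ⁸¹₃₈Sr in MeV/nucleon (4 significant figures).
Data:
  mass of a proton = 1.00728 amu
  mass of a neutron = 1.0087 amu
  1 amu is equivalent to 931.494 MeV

8.092 MeV/nucleon

The nucleus contains 38 protons and 81 − 38 = 43 neutrons.
Mass of separated nucleons = 38(1.00728) + 43(1.0087) = 38.27664 + 43.3741 = 81.65074 amu
Δm = 81.65074 − 80.947073 = 0.703667 amu
E_B = 0.703667 × 931.494 = 655.462 MeV
Dividing by A = 81 gives 8.092 MeV per nucleon.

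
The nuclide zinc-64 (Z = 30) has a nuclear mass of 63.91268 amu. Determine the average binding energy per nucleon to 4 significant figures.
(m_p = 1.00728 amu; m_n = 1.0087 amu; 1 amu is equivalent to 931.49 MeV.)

The nucleus contains 30 protons and 64 − 30 = 34 neutrons.
Σm = 30·m_p + 34·m_n = 30.21840 + 34.2958 = 64.51420 amu
Δm = 64.51420 − 63.91268 = 0.60152 amu
E_B = 0.60152 × 931.49 = 560.310 MeV
Per nucleon: 560.310 / 64 = 8.755 MeV

8.755 MeV/nucleon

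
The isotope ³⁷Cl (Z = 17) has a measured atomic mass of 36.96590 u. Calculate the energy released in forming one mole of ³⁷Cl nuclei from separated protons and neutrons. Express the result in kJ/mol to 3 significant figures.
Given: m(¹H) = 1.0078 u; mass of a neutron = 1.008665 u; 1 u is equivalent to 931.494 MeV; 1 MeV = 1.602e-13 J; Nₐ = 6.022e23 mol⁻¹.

3.06e+10 kJ/mol

With 17 protons and 20 neutrons (A = 37):
Σm = 17·m(¹H) + 20·m_n = 17.1326 + 20.173300 = 37.305900 u
The mass defect is 37.305900 − 36.96590 = 0.340000 u.
Binding energy = Δm·c² = 0.340000 × 931.494 MeV/u = 316.708 MeV
Per nucleus in joules: 316.708 MeV × 1.602e-13 J/MeV = 5.0737e-11 J
Per mole: 5.0737e-11 J × 6.022e23 mol⁻¹ = 3.0554e+13 J/mol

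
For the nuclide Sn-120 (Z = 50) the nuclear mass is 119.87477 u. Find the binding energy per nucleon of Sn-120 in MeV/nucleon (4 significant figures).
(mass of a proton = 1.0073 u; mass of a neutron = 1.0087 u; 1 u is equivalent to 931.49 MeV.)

With 50 protons and 70 neutrons (A = 120):
Σm = 50·m_p + 70·m_n = 50.3650 + 70.6090 = 120.9740 u
Mass defect Δm = 120.9740 − 119.87477 = 1.09923 u
Binding energy = Δm·c² = 1.09923 × 931.49 MeV/u = 1023.92 MeV
BE/A = 1023.92 MeV / 120 = 8.533 MeV/nucleon

8.533 MeV/nucleon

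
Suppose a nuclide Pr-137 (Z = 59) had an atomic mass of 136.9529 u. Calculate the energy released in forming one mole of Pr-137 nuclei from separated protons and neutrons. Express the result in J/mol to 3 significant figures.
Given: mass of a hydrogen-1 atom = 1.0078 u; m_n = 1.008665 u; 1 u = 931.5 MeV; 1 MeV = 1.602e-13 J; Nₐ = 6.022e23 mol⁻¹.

Mass of separated nucleons = 59(1.0078) + 78(1.008665) = 59.4602 + 78.675870 = 138.136070 u
Mass defect Δm = 138.136070 − 136.9529 = 1.183170 u
E_B = 1.183170 × 931.5 = 1102.12 MeV
Per nucleus in joules: 1102.12 MeV × 1.602e-13 J/MeV = 1.7656e-10 J
Per mole: 1.7656e-10 J × 6.022e23 mol⁻¹ = 1.0632e+14 J/mol

1.06e+14 J/mol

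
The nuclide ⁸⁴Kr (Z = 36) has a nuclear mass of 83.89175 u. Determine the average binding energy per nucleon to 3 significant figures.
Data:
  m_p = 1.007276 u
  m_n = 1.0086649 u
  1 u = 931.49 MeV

The nucleus contains 36 protons and 84 − 36 = 48 neutrons.
Total constituent mass: 36 × 1.007276 + 48 × 1.0086649 = 84.6778512 u
Δm = 84.6778512 − 83.89175 = 0.7861012 u
Converting to energy: 0.7861012 u × 931.49 MeV/u = 732.245 MeV
Dividing by A = 84 gives 8.717 MeV per nucleon.

8.72 MeV/nucleon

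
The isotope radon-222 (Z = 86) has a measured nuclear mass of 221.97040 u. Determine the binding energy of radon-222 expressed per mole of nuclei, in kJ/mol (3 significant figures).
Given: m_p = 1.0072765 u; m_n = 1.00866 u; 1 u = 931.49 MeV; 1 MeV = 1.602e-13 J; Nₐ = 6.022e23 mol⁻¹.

1.65e+11 kJ/mol

Mass of separated nucleons = 86(1.0072765) + 136(1.00866) = 86.6257790 + 137.17776 = 223.8035390 u
The mass defect is 223.8035390 − 221.97040 = 1.8331390 u.
Converting to energy: 1.8331390 u × 931.49 MeV/u = 1707.55 MeV
Per nucleus in joules: 1707.55 MeV × 1.602e-13 J/MeV = 2.7355e-10 J
Per mole: 2.7355e-10 J × 6.022e23 mol⁻¹ = 1.6473e+14 J/mol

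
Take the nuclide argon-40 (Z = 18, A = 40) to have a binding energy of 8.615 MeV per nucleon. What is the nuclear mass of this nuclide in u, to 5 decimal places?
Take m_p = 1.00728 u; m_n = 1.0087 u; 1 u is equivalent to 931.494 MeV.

Total binding energy = 40 × 8.615 = 344.600 MeV
Mass defect = 344.600 MeV / (931.494 MeV/u) = 0.3699433 u
Constituent mass = 18(1.00728) + 22(1.0087) = 40.32244 u
Nuclear mass = 40.32244 − 0.3699433 = 39.9524967 u ≈ 39.95250 u (to 5 decimal places)

39.95250 u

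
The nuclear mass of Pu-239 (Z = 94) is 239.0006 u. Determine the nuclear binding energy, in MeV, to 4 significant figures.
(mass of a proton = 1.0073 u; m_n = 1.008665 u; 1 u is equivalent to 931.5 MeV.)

With 94 protons and 145 neutrons (A = 239):
Σm = 94·m_p + 145·m_n = 94.6862 + 146.256425 = 240.942625 u
Δm = 240.942625 − 239.0006 = 1.942025 u
Converting to energy: 1.942025 u × 931.5 MeV/u = 1809.00 MeV

1809 MeV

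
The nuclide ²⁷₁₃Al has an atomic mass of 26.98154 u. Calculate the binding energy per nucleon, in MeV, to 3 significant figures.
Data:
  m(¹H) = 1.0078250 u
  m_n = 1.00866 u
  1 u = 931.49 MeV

8.33 MeV/nucleon

Z = 13, so N = A − Z = 27 − 13 = 14.
Total constituent mass: 13 × 1.0078250 + 14 × 1.00866 = 27.2229650 u
Δm = 27.2229650 − 26.98154 = 0.2414250 u
Binding energy = Δm·c² = 0.2414250 × 931.49 MeV/u = 224.885 MeV
Dividing by A = 27 gives 8.329 MeV per nucleon.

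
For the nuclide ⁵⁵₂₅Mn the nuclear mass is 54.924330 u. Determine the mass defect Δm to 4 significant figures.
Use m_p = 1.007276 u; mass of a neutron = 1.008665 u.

With 25 protons and 30 neutrons (A = 55):
Total constituent mass: 25 × 1.007276 + 30 × 1.008665 = 55.441850 u
The mass defect is 55.441850 − 54.924330 = 0.517520 u.

0.5175 u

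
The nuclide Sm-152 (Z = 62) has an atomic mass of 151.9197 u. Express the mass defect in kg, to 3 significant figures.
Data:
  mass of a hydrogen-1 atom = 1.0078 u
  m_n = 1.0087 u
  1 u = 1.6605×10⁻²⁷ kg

With 62 protons and 90 neutrons (A = 152):
Σm = 62·m(¹H) + 90·m_n = 62.4836 + 90.7830 = 153.2666 u
Mass defect Δm = 153.2666 − 151.9197 = 1.3469 u
In SI units: 1.3469 u × 1.6605×10⁻²⁷ kg/u = 2.2365e-27 kg

2.24e-27 kg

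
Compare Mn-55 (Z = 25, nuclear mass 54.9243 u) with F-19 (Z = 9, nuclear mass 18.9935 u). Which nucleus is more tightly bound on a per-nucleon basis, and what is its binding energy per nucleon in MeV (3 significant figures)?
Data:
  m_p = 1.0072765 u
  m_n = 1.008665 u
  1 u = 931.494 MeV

Mn-55; 8.77 MeV/nucleon

Mn-55: Σm = 25(1.0072765) + 30(1.008665) = 55.4418625 u; Δm = 0.5175625 u; E_B = 482.11 MeV; E_B/A = 8.766 MeV
F-19: Σm = 9(1.0072765) + 10(1.008665) = 19.1521385 u; Δm = 0.1586385 u; E_B = 147.77 MeV; E_B/A = 7.777 MeV
Mn-55 has the higher binding energy per nucleon, so it is the more tightly bound nucleus.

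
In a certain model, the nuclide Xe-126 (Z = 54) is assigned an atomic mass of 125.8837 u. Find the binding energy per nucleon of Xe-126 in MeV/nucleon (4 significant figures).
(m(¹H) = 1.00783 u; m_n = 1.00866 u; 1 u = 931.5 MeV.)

Σm = 54·m(¹H) + 72·m_n = 54.42282 + 72.62352 = 127.04634 u
Δm = 127.04634 − 125.8837 = 1.16264 u
Binding energy = Δm·c² = 1.16264 × 931.5 MeV/u = 1083.00 MeV
BE/A = 1083.00 MeV / 126 = 8.595 MeV/nucleon

8.595 MeV/nucleon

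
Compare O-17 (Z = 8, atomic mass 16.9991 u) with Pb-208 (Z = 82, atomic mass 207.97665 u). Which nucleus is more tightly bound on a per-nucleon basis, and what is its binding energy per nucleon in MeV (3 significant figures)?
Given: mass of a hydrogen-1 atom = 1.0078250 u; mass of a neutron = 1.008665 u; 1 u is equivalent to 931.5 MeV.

O-17: Σm = 8(1.0078250) + 9(1.008665) = 17.1405850 u; Δm = 0.1414850 u; E_B = 131.793 MeV; E_B/A = 7.753 MeV
Pb-208: Σm = 82(1.0078250) + 126(1.008665) = 209.7334400 u; Δm = 1.7567900 u; E_B = 1636.45 MeV; E_B/A = 7.868 MeV
Pb-208 has the higher binding energy per nucleon, so it is the more tightly bound nucleus.

Pb-208; 7.87 MeV/nucleon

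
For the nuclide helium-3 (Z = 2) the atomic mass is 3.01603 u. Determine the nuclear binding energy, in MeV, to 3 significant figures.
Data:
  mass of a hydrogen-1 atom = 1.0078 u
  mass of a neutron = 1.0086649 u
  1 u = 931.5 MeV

With 2 protons and 1 neutrons (A = 3):
Σm = 2·m(¹H) + 1·m_n = 2.0156 + 1.0086649 = 3.0242649 u
Mass defect Δm = 3.0242649 − 3.01603 = 0.0082349 u
Converting to energy: 0.0082349 u × 931.5 MeV/u = 7.67081 MeV

7.67 MeV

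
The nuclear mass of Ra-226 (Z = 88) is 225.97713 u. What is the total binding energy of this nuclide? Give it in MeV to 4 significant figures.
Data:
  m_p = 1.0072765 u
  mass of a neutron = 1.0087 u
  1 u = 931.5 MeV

With 88 protons and 138 neutrons (A = 226):
Mass of separated nucleons = 88(1.0072765) + 138(1.0087) = 88.6403320 + 139.2006 = 227.8409320 u
Mass defect Δm = 227.8409320 − 225.97713 = 1.8638020 u
E_B = 1.8638020 × 931.5 = 1736.13 MeV

1736 MeV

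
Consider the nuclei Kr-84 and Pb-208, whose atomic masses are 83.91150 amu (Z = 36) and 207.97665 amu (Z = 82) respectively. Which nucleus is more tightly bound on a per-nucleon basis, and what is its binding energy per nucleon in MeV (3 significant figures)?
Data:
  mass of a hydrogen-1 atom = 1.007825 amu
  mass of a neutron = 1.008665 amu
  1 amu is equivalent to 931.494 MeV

Kr-84: Σm = 36(1.007825) + 48(1.008665) = 84.697620 amu; Δm = 0.786120 amu; E_B = 732.266 MeV; E_B/A = 8.717 MeV
Pb-208: Σm = 82(1.007825) + 126(1.008665) = 209.733440 amu; Δm = 1.756790 amu; E_B = 1636.4 MeV; E_B/A = 7.867 MeV
Kr-84 has the higher binding energy per nucleon, so it is the more tightly bound nucleus.

Kr-84; 8.72 MeV/nucleon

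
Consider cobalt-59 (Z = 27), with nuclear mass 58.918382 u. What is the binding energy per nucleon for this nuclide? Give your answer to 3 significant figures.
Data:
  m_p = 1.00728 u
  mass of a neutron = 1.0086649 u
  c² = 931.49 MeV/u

8.77 MeV/nucleon

Total constituent mass: 27 × 1.00728 + 32 × 1.0086649 = 59.4738368 u
Δm = 59.4738368 − 58.918382 = 0.5554548 u
Converting to energy: 0.5554548 u × 931.49 MeV/u = 517.401 MeV
BE/A = 517.401 MeV / 59 = 8.770 MeV/nucleon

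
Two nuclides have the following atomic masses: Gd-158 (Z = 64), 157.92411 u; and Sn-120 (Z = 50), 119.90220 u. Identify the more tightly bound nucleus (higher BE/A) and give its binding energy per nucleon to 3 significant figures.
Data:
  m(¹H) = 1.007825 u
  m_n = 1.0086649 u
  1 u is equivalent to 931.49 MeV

Sn-120; 8.50 MeV/nucleon

Gd-158: Σm = 64(1.007825) + 94(1.0086649) = 159.3153006 u; Δm = 1.3911906 u; E_B = 1295.9 MeV; E_B/A = 8.202 MeV
Sn-120: Σm = 50(1.007825) + 70(1.0086649) = 120.9977930 u; Δm = 1.0955930 u; E_B = 1020.5 MeV; E_B/A = 8.504 MeV
Sn-120 has the higher binding energy per nucleon, so it is the more tightly bound nucleus.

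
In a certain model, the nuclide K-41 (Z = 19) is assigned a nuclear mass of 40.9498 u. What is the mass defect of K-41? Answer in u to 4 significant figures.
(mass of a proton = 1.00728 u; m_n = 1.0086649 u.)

0.3791 u

Total constituent mass: 19 × 1.00728 + 22 × 1.0086649 = 41.3289478 u
Δm = 41.3289478 − 40.9498 = 0.3791478 u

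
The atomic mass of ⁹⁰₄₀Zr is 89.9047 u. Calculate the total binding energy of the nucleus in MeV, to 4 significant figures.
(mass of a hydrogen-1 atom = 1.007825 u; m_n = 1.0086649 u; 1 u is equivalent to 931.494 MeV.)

783.9 MeV

Z = 40, so N = A − Z = 90 − 40 = 50.
Total constituent mass: 40 × 1.007825 + 50 × 1.0086649 = 90.7462450 u
The mass defect is 90.7462450 − 89.9047 = 0.8415450 u.
Converting to energy: 0.8415450 u × 931.494 MeV/u = 783.894 MeV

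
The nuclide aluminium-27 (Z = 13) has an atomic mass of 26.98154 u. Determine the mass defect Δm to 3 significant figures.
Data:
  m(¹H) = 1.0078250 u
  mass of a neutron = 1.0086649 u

Σm = 13·m(¹H) + 14·m_n = 13.1017250 + 14.1213086 = 27.2230336 u
Δm = 27.2230336 − 26.98154 = 0.2414936 u

0.241 u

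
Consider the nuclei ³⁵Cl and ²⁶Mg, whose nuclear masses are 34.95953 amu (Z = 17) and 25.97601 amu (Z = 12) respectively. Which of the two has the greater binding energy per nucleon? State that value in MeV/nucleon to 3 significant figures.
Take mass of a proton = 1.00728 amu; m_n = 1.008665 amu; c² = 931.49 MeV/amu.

³⁵Cl; 8.52 MeV/nucleon

³⁵Cl: Σm = 17(1.00728) + 18(1.008665) = 35.279730 amu; Δm = 0.320200 amu; E_B = 298.26 MeV; E_B/A = 8.522 MeV
²⁶Mg: Σm = 12(1.00728) + 14(1.008665) = 26.208670 amu; Δm = 0.232660 amu; E_B = 216.72 MeV; E_B/A = 8.335 MeV
³⁵Cl has the higher binding energy per nucleon, so it is the more tightly bound nucleus.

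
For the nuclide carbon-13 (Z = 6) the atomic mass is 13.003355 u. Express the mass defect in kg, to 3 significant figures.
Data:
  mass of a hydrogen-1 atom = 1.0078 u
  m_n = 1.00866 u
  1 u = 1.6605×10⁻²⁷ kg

Σm = 6·m(¹H) + 7·m_n = 6.0468 + 7.06062 = 13.10742 u
The mass defect is 13.10742 − 13.003355 = 0.104065 u.
In SI units: 0.104065 u × 1.6605×10⁻²⁷ kg/u = 1.7280e-28 kg

1.73e-28 kg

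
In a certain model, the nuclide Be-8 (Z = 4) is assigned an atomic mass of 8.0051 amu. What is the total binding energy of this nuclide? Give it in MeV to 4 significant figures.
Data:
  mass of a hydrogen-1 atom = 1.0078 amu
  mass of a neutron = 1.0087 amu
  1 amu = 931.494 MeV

56.73 MeV

The nucleus contains 4 protons and 8 − 4 = 4 neutrons.
Mass of separated nucleons = 4(1.0078) + 4(1.0087) = 4.0312 + 4.0348 = 8.0660 amu
Mass defect Δm = 8.0660 − 8.0051 = 0.0609 amu
E_B = 0.0609 × 931.494 = 56.7280 MeV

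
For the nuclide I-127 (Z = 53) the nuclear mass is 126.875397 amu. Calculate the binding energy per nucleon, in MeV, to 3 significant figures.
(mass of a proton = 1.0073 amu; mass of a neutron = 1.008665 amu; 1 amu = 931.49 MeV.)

With 53 protons and 74 neutrons (A = 127):
Σm = 53·m_p + 74·m_n = 53.3869 + 74.641210 = 128.028110 amu
Δm = 128.028110 − 126.875397 = 1.152713 amu
Converting to energy: 1.152713 amu × 931.49 MeV/amu = 1073.741 MeV
Dividing by A = 127 gives 8.4547 MeV per nucleon.

8.45 MeV/nucleon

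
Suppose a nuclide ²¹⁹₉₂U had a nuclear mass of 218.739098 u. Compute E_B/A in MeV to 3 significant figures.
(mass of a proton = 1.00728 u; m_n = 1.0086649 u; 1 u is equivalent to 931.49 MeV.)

8.64 MeV/nucleon

With 92 protons and 127 neutrons (A = 219):
Σm = 92·m_p + 127·m_n = 92.66976 + 128.1004423 = 220.7702023 u
Mass defect Δm = 220.7702023 − 218.739098 = 2.0311043 u
Binding energy = Δm·c² = 2.0311043 × 931.49 MeV/u = 1891.95 MeV
Per nucleon: 1891.95 / 219 = 8.639 MeV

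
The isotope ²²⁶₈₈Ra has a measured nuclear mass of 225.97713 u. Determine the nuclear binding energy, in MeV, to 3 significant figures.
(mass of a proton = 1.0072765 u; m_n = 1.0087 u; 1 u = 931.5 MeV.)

1740 MeV

Σm = 88·m_p + 138·m_n = 88.6403320 + 139.2006 = 227.8409320 u
Mass defect Δm = 227.8409320 − 225.97713 = 1.8638020 u
Converting to energy: 1.8638020 u × 931.5 MeV/u = 1736.13 MeV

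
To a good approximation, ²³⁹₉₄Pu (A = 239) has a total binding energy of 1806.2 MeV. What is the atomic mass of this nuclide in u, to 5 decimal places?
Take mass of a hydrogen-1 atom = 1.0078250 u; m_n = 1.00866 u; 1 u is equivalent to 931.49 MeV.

239.05221 u

Mass defect = 1806.2 MeV / (931.49 MeV/u) = 1.9390439 u
Constituent mass = 94(1.0078250) + 145(1.00866) = 240.9912500 u
Atomic mass = 240.9912500 − 1.9390439 = 239.0522061 u ≈ 239.05221 u (to 5 decimal places)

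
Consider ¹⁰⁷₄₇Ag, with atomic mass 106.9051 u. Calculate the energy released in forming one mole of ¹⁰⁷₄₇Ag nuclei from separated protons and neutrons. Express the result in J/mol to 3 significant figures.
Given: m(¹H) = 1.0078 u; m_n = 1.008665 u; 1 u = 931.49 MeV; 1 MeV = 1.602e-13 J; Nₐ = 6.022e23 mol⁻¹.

8.82e+13 J/mol

With 47 protons and 60 neutrons (A = 107):
Mass of separated nucleons = 47(1.0078) + 60(1.008665) = 47.3666 + 60.519900 = 107.886500 u
Δm = 107.886500 − 106.9051 = 0.981400 u
E_B = 0.981400 × 931.49 = 914.164 MeV
Per nucleus in joules: 914.164 MeV × 1.602e-13 J/MeV = 1.4645e-10 J
Per mole: 1.4645e-10 J × 6.022e23 mol⁻¹ = 8.8192e+13 J/mol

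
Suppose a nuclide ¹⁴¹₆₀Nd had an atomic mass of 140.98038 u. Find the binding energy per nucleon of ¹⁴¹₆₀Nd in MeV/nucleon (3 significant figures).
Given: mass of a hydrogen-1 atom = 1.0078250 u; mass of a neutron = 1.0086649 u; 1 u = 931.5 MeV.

Z = 60, so N = A − Z = 141 − 60 = 81.
Σm = 60·m(¹H) + 81·m_n = 60.4695000 + 81.7018569 = 142.1713569 u
Δm = 142.1713569 − 140.98038 = 1.1909769 u
Converting to energy: 1.1909769 u × 931.5 MeV/u = 1109.39 MeV
Dividing by A = 141 gives 7.868 MeV per nucleon.

7.87 MeV/nucleon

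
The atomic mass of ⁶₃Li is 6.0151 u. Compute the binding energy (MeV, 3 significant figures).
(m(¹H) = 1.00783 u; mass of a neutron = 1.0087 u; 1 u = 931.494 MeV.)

The nucleus contains 3 protons and 6 − 3 = 3 neutrons.
Σm = 3·m(¹H) + 3·m_n = 3.02349 + 3.0261 = 6.04959 u
Mass defect Δm = 6.04959 − 6.0151 = 0.03449 u
E_B = 0.03449 × 931.494 = 32.1272 MeV

32.1 MeV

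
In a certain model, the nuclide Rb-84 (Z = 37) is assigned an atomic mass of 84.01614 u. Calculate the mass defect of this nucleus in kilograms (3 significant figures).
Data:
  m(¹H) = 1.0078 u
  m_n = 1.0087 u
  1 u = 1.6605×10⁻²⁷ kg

Z = 37, so N = A − Z = 84 − 37 = 47.
Mass of separated nucleons = 37(1.0078) + 47(1.0087) = 37.2886 + 47.4089 = 84.6975 u
The mass defect is 84.6975 − 84.01614 = 0.68136 u.
In SI units: 0.68136 u × 1.6605×10⁻²⁷ kg/u = 1.1314e-27 kg

1.13e-27 kg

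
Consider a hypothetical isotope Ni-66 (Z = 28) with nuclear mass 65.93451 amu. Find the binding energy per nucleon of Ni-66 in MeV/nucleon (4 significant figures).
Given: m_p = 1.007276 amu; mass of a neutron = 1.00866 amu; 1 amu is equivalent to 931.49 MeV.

With 28 protons and 38 neutrons (A = 66):
Total constituent mass: 28 × 1.007276 + 38 × 1.00866 = 66.532808 amu
The mass defect is 66.532808 − 65.93451 = 0.598298 amu.
Binding energy = Δm·c² = 0.598298 × 931.49 MeV/amu = 557.309 MeV
Per nucleon: 557.309 / 66 = 8.444 MeV

8.444 MeV/nucleon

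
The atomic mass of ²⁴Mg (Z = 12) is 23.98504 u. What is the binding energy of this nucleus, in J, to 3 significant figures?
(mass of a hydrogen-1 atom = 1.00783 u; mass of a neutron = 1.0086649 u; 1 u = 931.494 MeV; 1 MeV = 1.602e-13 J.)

3.18e-11 J

With 12 protons and 12 neutrons (A = 24):
Total constituent mass: 12 × 1.00783 + 12 × 1.0086649 = 24.1979388 u
The mass defect is 24.1979388 − 23.98504 = 0.2128988 u.
Binding energy = Δm·c² = 0.2128988 × 931.494 MeV/u = 198.314 MeV
In joules: 198.314 MeV × 1.602e-13 J/MeV = 3.1770e-11 J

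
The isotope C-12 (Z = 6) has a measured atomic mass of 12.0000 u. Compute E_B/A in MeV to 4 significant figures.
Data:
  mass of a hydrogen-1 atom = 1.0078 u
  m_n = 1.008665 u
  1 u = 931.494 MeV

Mass of separated nucleons = 6(1.0078) + 6(1.008665) = 6.0468 + 6.051990 = 12.098790 u
The mass defect is 12.098790 − 12.0000 = 0.098790 u.
Binding energy = Δm·c² = 0.098790 × 931.494 MeV/u = 92.0223 MeV
Per nucleon: 92.0223 / 12 = 7.669 MeV

7.669 MeV/nucleon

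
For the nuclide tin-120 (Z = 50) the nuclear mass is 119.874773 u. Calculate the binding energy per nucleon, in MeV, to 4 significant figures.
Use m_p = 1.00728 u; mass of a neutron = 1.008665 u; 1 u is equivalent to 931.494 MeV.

8.506 MeV/nucleon

With 50 protons and 70 neutrons (A = 120):
Σm = 50·m_p + 70·m_n = 50.36400 + 70.606550 = 120.970550 u
Δm = 120.970550 − 119.874773 = 1.095777 u
E_B = 1.095777 × 931.494 = 1020.71 MeV
Dividing by A = 120 gives 8.506 MeV per nucleon.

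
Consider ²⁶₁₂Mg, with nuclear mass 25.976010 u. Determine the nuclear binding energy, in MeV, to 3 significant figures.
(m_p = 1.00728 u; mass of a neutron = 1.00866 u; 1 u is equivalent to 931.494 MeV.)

Mass of separated nucleons = 12(1.00728) + 14(1.00866) = 12.08736 + 14.12124 = 26.20860 u
Mass defect Δm = 26.20860 − 25.976010 = 0.232590 u
Converting to energy: 0.232590 u × 931.494 MeV/u = 216.656 MeV

217 MeV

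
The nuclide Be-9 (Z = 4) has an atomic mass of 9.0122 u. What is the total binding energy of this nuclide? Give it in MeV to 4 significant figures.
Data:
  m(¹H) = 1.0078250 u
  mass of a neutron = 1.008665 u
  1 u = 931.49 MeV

With 4 protons and 5 neutrons (A = 9):
Mass of separated nucleons = 4(1.0078250) + 5(1.008665) = 4.0313000 + 5.043325 = 9.0746250 u
Mass defect Δm = 9.0746250 − 9.0122 = 0.0624250 u
Converting to energy: 0.0624250 u × 931.49 MeV/u = 58.1483 MeV

58.15 MeV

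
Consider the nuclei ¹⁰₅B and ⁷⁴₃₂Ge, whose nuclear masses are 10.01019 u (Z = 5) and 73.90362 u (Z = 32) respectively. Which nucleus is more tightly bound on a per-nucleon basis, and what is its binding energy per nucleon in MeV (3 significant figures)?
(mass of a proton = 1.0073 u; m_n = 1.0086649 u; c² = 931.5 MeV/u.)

¹⁰₅B: Σm = 5(1.0073) + 5(1.0086649) = 10.0798245 u; Δm = 0.0696345 u; E_B = 64.8645 MeV; E_B/A = 6.486 MeV
⁷⁴₃₂Ge: Σm = 32(1.0073) + 42(1.0086649) = 74.5975258 u; Δm = 0.6939058 u; E_B = 646.373 MeV; E_B/A = 8.7348 MeV
⁷⁴₃₂Ge has the higher binding energy per nucleon, so it is the more tightly bound nucleus.

⁷⁴₃₂Ge; 8.73 MeV/nucleon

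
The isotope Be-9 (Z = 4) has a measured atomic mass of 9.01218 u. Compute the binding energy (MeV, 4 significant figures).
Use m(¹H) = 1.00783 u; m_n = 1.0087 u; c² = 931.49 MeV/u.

Z = 4, so N = A − Z = 9 − 4 = 5.
Mass of separated nucleons = 4(1.00783) + 5(1.0087) = 4.03132 + 5.0435 = 9.07482 u
The mass defect is 9.07482 − 9.01218 = 0.06264 u.
Binding energy = Δm·c² = 0.06264 × 931.49 MeV/u = 58.3485 MeV

58.35 MeV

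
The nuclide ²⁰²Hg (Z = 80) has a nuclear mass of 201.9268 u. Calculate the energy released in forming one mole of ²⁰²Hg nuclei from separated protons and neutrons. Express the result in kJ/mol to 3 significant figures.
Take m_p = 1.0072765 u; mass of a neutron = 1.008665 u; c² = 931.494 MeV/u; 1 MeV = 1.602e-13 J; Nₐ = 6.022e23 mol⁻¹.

1.54e+11 kJ/mol

Z = 80, so N = A − Z = 202 − 80 = 122.
Mass of separated nucleons = 80(1.0072765) + 122(1.008665) = 80.5821200 + 123.057130 = 203.6392500 u
The mass defect is 203.6392500 − 201.9268 = 1.7124500 u.
Converting to energy: 1.7124500 u × 931.494 MeV/u = 1595.14 MeV
Per nucleus in joules: 1595.14 MeV × 1.602e-13 J/MeV = 2.5554e-10 J
Per mole: 2.5554e-10 J × 6.022e23 mol⁻¹ = 1.5389e+14 J/mol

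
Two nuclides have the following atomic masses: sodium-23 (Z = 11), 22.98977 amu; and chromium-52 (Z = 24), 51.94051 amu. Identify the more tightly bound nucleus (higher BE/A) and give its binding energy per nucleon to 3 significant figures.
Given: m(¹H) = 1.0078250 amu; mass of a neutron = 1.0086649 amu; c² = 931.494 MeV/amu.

sodium-23: Σm = 11(1.0078250) + 12(1.0086649) = 23.1900538 amu; Δm = 0.2002838 amu; E_B = 186.56 MeV; E_B/A = 8.111 MeV
chromium-52: Σm = 24(1.0078250) + 28(1.0086649) = 52.4304172 amu; Δm = 0.4899072 amu; E_B = 456.35 MeV; E_B/A = 8.776 MeV
chromium-52 has the higher binding energy per nucleon, so it is the more tightly bound nucleus.

chromium-52; 8.78 MeV/nucleon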